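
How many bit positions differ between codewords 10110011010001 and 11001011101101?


Count differing positions: . ^ ^ ^ ^ . . . ^ ^ ^ ^ . . = 8 differences

8


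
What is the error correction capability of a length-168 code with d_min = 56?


Correction capability = floor((d-1)/2) = floor((56-1)/2) = 27

27 errors


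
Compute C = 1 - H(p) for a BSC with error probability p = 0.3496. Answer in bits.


H(p) = -p*log2(p) - (1-p)*log2(1-p) = -0.3496*log2(0.3496) - 0.6504*log2(0.6504) = 0.530072 + 0.403639 = 0.9337. C = 1 - H(p) = 1 - 0.9337 = 0.0663

0.0663 bits


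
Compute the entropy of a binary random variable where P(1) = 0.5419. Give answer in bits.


H = -p*log2(p) - (1-p)*log2(1-p). -0.5419*log2(0.5419) = 0.478986; -0.4581*log2(0.4581) = 0.515942. H = 0.478986 + 0.515942 = 0.9949

0.9949 bits


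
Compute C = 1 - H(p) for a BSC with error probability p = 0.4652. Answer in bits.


H(p) = -p*log2(p) - (1-p)*log2(1-p) = -0.4652*log2(0.4652) - 0.5348*log2(0.5348) = 0.513617 + 0.482886 = 0.9965. C = 1 - H(p) = 1 - 0.9965 = 0.0035

0.0035 bits


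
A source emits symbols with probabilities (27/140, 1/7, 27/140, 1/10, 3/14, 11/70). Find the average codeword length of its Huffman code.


Huffman construction (repeatedly merge the two least-probable nodes; each merge adds 1 bit to every symbol beneath it): 1/10 + 1/7 = 17/70; 11/70 + 27/140 = 7/20; 27/140 + 3/14 = 57/140; 17/70 + 7/20 = 83/140; 57/140 + 83/140 = 1. Resulting codeword lengths (in the order the probabilities were given): (3, 3, 2, 3, 2, 3). L_avg = sum(p_i * l_i) = 27/140*3 + 1/7*3 + 27/140*2 + 1/10*3 + 3/14*2 + 11/70*3 = 363/140 = 2.5929

2.5929 bits


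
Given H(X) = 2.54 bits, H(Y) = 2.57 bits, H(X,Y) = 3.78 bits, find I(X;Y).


I(X;Y) = H(X) + H(Y) - H(X,Y) = 2.54 + 2.57 - 3.78 = 1.33

1.33 bits


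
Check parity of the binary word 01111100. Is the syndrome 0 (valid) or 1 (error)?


Syndrome = XOR of all bits = 0 XOR 1 XOR 1 XOR 1 XOR 1 XOR 1 XOR 0 XOR 0 = 1

1


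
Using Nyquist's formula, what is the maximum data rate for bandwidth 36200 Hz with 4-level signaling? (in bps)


Rate = 2 * B * log2(M) = 2 * 36200 * 2.0 = 144800.0

144800.0 bps


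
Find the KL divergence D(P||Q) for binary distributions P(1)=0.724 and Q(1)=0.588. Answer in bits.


KL = p*log2(p/q) + (1-p)*log2((1-p)/(1-q)) = 0.724*log2(0.724/0.588) + 0.276*log2(0.276/0.412) = 0.0578

0.0578 bits


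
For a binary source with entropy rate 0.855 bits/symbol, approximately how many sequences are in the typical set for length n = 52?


log2|A_typical| = nH = 52 * 0.855 = 44.46, so |A_typical| ~ 2^44.46 = 2.420e+13

2.420e+13


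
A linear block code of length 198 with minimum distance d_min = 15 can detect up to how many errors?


Detection capability = d_min - 1 = 15 - 1 = 14

14 errors


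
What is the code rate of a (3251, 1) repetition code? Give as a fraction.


Rate = k/n = 1/3251

1/3251


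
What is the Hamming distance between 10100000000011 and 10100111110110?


Count differing positions: . . . . . ^ ^ ^ ^ ^ . ^ . ^ = 7 differences

7


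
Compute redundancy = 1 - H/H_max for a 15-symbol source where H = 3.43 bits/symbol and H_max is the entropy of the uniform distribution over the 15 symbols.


H_max = log2(K) = log2(15) = 3.9069 bits/symbol. Redundancy = 1 - H/H_max = 1 - 3.43/3.9069 = 1 - 0.8779 = 0.1221

0.1221


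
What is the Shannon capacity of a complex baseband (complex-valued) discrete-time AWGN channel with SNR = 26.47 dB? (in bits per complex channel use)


SNR_linear = 10^(26.47/10) = 443.6086; C = log2(1 + SNR_linear) = log2(1 + 443.6086) = 8.7964

8.7964 bits/channel use


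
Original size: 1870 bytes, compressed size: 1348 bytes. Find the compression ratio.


Ratio = original / compressed = 1870 / 1348 = 1.3872

1.3872


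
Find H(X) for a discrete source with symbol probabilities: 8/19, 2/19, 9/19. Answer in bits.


H = -sum(p_i * log2(p_i)). Terms: -(8/19)*log2(8/19) = 0.525443; -(2/19)*log2(2/19) = 0.341887; -(9/19)*log2(9/19) = 0.510633. H = 0.525443 + 0.341887 + 0.510633 = 1.378

1.378 bits


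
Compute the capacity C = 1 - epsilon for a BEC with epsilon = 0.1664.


C = 1 - epsilon = 1 - 0.1664 = 0.8336

0.8336 bits


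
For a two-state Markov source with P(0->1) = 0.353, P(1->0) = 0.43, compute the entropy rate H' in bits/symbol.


Stationary distribution: pi_0 = p10/(p01+p10) = 0.5492, pi_1 = 0.4508. Entropy rate H' = pi_0*H(p01) + pi_1*H(p10) = 0.5492*0.9367 + 0.4508*0.9858 = 0.9589

0.9589 bits/symbol


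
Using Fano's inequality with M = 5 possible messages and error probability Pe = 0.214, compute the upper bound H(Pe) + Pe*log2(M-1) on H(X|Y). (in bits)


H(Pe) = -Pe*log2(Pe) - (1-Pe)*log2(1-Pe) = -0.214*log2(0.214) - 0.786*log2(0.786) = 0.476004 + 0.273055 = 0.7491. Pe*log2(M-1) = 0.214*log2(4) = 0.428000. Bound = H(Pe) + Pe*log2(M-1) = 0.476004 + 0.273055 + 0.428000 = 1.1771

1.1771 bits


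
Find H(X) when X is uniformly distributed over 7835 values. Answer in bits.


H = log2(n) = log2(7835) = 12.9357

12.9357 bits


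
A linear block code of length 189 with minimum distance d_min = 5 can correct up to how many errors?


Correction capability = floor((d-1)/2) = floor((5-1)/2) = 2

2 errors


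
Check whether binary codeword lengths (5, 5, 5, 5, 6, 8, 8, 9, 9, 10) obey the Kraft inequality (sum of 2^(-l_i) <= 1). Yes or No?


Kraft sum = sum(2^(-l_i)) = 0.1533, need <= 1. Result: satisfied (a binary prefix-free code with these lengths exists)

Yes


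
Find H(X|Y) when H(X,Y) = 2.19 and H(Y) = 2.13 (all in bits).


H(X|Y) = H(X,Y) - H(Y) = 2.19 - 2.13 = 0.06

0.06 bits


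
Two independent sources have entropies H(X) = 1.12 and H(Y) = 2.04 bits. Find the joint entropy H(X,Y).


For independent variables, H(X,Y) = H(X) + H(Y) = 1.12 + 2.04 = 3.16

3.16 bits


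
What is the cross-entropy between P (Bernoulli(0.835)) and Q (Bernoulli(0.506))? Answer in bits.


H(P,Q) = -p*log2(q) - (1-p)*log2(1-q). -0.835*log2(0.506) = 0.820630; -0.165*log2(0.494) = 0.167874. H(P,Q) = 0.820630 + 0.167874 = 0.9885

0.9885 bits


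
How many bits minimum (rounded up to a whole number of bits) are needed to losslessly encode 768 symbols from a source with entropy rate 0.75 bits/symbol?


Minimum bits >= n * H = 768 * 0.75 = 576.0, rounded up to a whole number of bits = 576

576 bits


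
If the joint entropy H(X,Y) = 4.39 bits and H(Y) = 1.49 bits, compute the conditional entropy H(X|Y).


H(X|Y) = H(X,Y) - H(Y) = 4.39 - 1.49 = 2.9

2.9 bits


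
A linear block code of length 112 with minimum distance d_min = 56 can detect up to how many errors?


Detection capability = d_min - 1 = 56 - 1 = 55

55 errors


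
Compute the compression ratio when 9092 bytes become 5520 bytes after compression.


Ratio = original / compressed = 9092 / 5520 = 1.6471

1.6471


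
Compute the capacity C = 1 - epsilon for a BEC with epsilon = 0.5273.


C = 1 - epsilon = 1 - 0.5273 = 0.4727

0.4727 bits


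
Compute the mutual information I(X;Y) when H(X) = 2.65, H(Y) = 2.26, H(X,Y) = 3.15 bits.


I(X;Y) = H(X) + H(Y) - H(X,Y) = 2.65 + 2.26 - 3.15 = 1.76

1.76 bits


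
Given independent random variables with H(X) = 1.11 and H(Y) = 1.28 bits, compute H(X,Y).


For independent variables, H(X,Y) = H(X) + H(Y) = 1.11 + 1.28 = 2.39

2.39 bits


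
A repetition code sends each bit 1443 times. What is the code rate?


Rate = k/n = 1/1443

1/1443


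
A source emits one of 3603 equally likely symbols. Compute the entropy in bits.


H = log2(n) = log2(3603) = 11.815

11.815 bits


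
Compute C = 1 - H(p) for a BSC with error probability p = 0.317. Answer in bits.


H(p) = -p*log2(p) - (1-p)*log2(1-p) = -0.317*log2(0.317) - 0.683*log2(0.683) = 0.525410 + 0.375679 = 0.9011. C = 1 - H(p) = 1 - 0.9011 = 0.0989

0.0989 bits


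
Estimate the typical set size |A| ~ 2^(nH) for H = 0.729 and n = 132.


log2|A_typical| = nH = 132 * 0.729 = 96.228, so |A_typical| ~ 2^96.228 = 9.279e+28

9.279e+28


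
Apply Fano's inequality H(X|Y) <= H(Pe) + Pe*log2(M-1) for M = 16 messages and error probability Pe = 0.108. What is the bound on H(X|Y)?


H(Pe) = -Pe*log2(Pe) - (1-Pe)*log2(1-Pe) = -0.108*log2(0.108) - 0.892*log2(0.892) = 0.346777 + 0.147077 = 0.4939. Pe*log2(M-1) = 0.108*log2(15) = 0.421944. Bound = H(Pe) + Pe*log2(M-1) = 0.346777 + 0.147077 + 0.421944 = 0.9158

0.9158 bits


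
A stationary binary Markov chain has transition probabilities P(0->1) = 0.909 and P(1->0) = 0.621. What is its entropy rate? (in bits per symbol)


Stationary distribution: pi_0 = p10/(p01+p10) = 0.4059, pi_1 = 0.5941. Entropy rate H' = pi_0*H(p01) + pi_1*H(p10) = 0.4059*0.4398 + 0.5941*0.9573 = 0.7473

0.7473 bits/symbol


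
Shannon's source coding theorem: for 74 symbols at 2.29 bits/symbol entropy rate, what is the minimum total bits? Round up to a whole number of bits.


Minimum bits >= n * H = 74 * 2.29 = 169.46, rounded up to a whole number of bits = 170

170 bits


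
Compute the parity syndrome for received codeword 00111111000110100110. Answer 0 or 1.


Syndrome = XOR of all bits = 0 XOR 0 XOR 1 XOR 1 XOR 1 XOR 1 XOR 1 XOR 1 XOR 0 XOR 0 XOR 0 XOR 1 XOR 1 XOR 0 XOR 1 XOR 0 XOR 0 XOR 1 XOR 1 XOR 0 = 1

1


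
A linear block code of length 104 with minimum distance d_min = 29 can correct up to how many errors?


Correction capability = floor((d-1)/2) = floor((29-1)/2) = 14

14 errors


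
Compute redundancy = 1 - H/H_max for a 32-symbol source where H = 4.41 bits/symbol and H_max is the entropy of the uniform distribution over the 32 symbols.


H_max = log2(K) = log2(32) = 5.0 bits/symbol. Redundancy = 1 - H/H_max = 1 - 4.41/5.0 = 1 - 0.882 = 0.118

0.118


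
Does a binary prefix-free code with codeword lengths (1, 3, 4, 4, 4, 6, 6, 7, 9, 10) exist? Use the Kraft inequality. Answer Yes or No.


Kraft sum = sum(2^(-l_i)) = 0.8545, need <= 1. Result: satisfied (a binary prefix-free code with these lengths exists)

Yes


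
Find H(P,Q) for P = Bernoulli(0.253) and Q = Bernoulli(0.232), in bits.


H(P,Q) = -p*log2(q) - (1-p)*log2(1-q). -0.253*log2(0.232) = 0.533274; -0.747*log2(0.768) = 0.284474. H(P,Q) = 0.533274 + 0.284474 = 0.8177

0.8177 bits


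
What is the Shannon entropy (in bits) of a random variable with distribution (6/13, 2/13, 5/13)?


H = -sum(p_i * log2(p_i)). Terms: -(6/13)*log2(6/13) = 0.514836; -(2/13)*log2(2/13) = 0.415452; -(5/13)*log2(5/13) = 0.530197. H = 0.514836 + 0.415452 + 0.530197 = 1.4605

1.4605 bits


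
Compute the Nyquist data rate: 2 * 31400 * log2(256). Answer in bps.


Rate = 2 * B * log2(M) = 2 * 31400 * 8.0 = 502400.0

502400.0 bps


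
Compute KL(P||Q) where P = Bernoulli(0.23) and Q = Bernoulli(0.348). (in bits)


KL = p*log2(p/q) + (1-p)*log2((1-p)/(1-q)) = 0.23*log2(0.23/0.348) + 0.77*log2(0.77/0.652) = 0.0474

0.0474 bits


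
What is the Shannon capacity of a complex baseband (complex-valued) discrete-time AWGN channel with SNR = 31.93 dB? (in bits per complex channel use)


SNR_linear = 10^(31.93/10) = 1559.5525; C = log2(1 + SNR_linear) = log2(1 + 1559.5525) = 10.6078

10.6078 bits/channel use


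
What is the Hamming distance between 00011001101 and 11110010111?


Count differing positions: ^ ^ ^ . ^ . ^ ^ . ^ . = 7 differences

7


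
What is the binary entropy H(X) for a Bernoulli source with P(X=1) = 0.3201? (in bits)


H = -p*log2(p) - (1-p)*log2(1-p). -0.3201*log2(0.3201) = 0.526054; -0.6799*log2(0.6799) = 0.378436. H = 0.526054 + 0.378436 = 0.9045

0.9045 bits


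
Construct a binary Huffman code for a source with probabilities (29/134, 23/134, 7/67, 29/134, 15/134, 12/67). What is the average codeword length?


Huffman construction (repeatedly merge the two least-probable nodes; each merge adds 1 bit to every symbol beneath it): 7/67 + 15/134 = 29/134; 23/134 + 12/67 = 47/134; 29/134 + 29/134 = 29/67; 29/134 + 47/134 = 38/67; 29/67 + 38/67 = 1. Resulting codeword lengths (in the order the probabilities were given): (2, 3, 3, 2, 3, 3). L_avg = sum(p_i * l_i) = 29/134*2 + 23/134*3 + 7/67*3 + 29/134*2 + 15/134*3 + 12/67*3 = 172/67 = 2.5672

2.5672 bits


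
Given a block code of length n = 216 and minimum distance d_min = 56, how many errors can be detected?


Detection capability = d_min - 1 = 56 - 1 = 55

55 errors


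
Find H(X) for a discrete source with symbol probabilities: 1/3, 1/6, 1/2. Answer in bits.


H = -sum(p_i * log2(p_i)). Terms: -(1/3)*log2(1/3) = 0.528321; -(1/6)*log2(1/6) = 0.430827; -(1/2)*log2(1/2) = 0.500000. H = 0.528321 + 0.430827 + 0.500000 = 1.4591

1.4591 bits


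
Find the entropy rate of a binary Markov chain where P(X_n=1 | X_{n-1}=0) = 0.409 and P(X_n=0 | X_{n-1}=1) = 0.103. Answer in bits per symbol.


Stationary distribution: pi_0 = p10/(p01+p10) = 0.2012, pi_1 = 0.7988. Entropy rate H' = pi_0*H(p01) + pi_1*H(p10) = 0.2012*0.976 + 0.7988*0.4784 = 0.5785

0.5785 bits/symbol


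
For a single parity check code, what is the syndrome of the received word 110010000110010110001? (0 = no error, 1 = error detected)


Syndrome = XOR of all bits = 1 XOR 1 XOR 0 XOR 0 XOR 1 XOR 0 XOR 0 XOR 0 XOR 0 XOR 1 XOR 1 XOR 0 XOR 0 XOR 1 XOR 0 XOR 1 XOR 1 XOR 0 XOR 0 XOR 0 XOR 1 = 1

1


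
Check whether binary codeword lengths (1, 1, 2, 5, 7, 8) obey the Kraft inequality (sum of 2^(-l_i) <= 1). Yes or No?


Kraft sum = sum(2^(-l_i)) = 1.293, need <= 1. Result: violated (a binary prefix-free code with these lengths cannot exist)

No


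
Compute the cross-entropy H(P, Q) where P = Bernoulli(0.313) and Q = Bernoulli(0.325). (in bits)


H(P,Q) = -p*log2(q) - (1-p)*log2(1-q). -0.313*log2(0.325) = 0.507526; -0.687*log2(0.675) = 0.389557. H(P,Q) = 0.507526 + 0.389557 = 0.8971

0.8971 bits


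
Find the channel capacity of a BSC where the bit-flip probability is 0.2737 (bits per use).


H(p) = -p*log2(p) - (1-p)*log2(1-p) = -0.2737*log2(0.2737) - 0.7263*log2(0.7263) = 0.511636 + 0.335088 = 0.8467. C = 1 - H(p) = 1 - 0.8467 = 0.1533

0.1533 bits


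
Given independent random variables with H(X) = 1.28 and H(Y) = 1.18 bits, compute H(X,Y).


For independent variables, H(X,Y) = H(X) + H(Y) = 1.28 + 1.18 = 2.46

2.46 bits


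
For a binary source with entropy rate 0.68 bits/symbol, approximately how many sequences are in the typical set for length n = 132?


log2|A_typical| = nH = 132 * 0.68 = 89.76, so |A_typical| ~ 2^89.76 = 1.048e+27

1.048e+27


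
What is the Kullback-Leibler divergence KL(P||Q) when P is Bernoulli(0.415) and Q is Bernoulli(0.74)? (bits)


KL = p*log2(p/q) + (1-p)*log2((1-p)/(1-q)) = 0.415*log2(0.415/0.74) + 0.585*log2(0.585/0.26) = 0.3381

0.3381 bits


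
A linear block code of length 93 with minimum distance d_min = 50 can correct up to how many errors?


Correction capability = floor((d-1)/2) = floor((50-1)/2) = 24

24 errors


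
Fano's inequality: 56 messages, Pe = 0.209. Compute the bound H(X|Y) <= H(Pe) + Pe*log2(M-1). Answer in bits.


H(Pe) = -Pe*log2(Pe) - (1-Pe)*log2(1-Pe) = -0.209*log2(0.209) - 0.791*log2(0.791) = 0.472011 + 0.267556 = 0.7396. Pe*log2(M-1) = 0.209*log2(55) = 1.208304. Bound = H(Pe) + Pe*log2(M-1) = 0.472011 + 0.267556 + 1.208304 = 1.9479

1.9479 bits


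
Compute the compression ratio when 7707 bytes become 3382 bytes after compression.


Ratio = original / compressed = 7707 / 3382 = 2.2788

2.2788


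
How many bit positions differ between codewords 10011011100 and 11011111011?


Count differing positions: . ^ . . . ^ . . ^ ^ ^ = 5 differences

5


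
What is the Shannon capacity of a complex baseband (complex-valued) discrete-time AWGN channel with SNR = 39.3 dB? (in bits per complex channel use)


SNR_linear = 10^(39.3/10) = 8511.3804; C = log2(1 + SNR_linear) = log2(1 + 8511.3804) = 13.0553

13.0553 bits/channel use


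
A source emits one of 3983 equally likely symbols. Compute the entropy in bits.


H = log2(n) = log2(3983) = 11.9596

11.9596 bits


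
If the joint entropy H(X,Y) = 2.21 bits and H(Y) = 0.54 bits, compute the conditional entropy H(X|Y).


H(X|Y) = H(X,Y) - H(Y) = 2.21 - 0.54 = 1.67

1.67 bits


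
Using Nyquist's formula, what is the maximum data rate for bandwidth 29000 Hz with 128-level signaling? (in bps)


Rate = 2 * B * log2(M) = 2 * 29000 * 7.0 = 406000.0

406000.0 bps


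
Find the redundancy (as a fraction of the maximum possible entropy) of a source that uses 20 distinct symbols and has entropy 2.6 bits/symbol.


H_max = log2(K) = log2(20) = 4.3219 bits/symbol. Redundancy = 1 - H/H_max = 1 - 2.6/4.3219 = 1 - 0.6016 = 0.3984

0.3984


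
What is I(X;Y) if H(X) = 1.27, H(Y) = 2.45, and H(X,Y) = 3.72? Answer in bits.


I(X;Y) = H(X) + H(Y) - H(X,Y) = 1.27 + 2.45 - 3.72 = 0.0

0.0 bits


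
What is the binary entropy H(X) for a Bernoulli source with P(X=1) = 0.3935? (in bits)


H = -p*log2(p) - (1-p)*log2(1-p). -0.3935*log2(0.3935) = 0.529480; -0.6065*log2(0.6065) = 0.437542. H = 0.529480 + 0.437542 = 0.967

0.967 bits


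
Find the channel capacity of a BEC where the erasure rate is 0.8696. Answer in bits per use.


C = 1 - epsilon = 1 - 0.8696 = 0.1304

0.1304 bits


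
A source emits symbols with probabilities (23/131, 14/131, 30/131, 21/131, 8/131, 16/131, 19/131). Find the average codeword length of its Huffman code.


Huffman construction (repeatedly merge the two least-probable nodes; each merge adds 1 bit to every symbol beneath it): 8/131 + 14/131 = 22/131; 16/131 + 19/131 = 35/131; 21/131 + 22/131 = 43/131; 23/131 + 30/131 = 53/131; 35/131 + 43/131 = 78/131; 53/131 + 78/131 = 1. Resulting codeword lengths (in the order the probabilities were given): (2, 4, 2, 3, 4, 3, 3). L_avg = sum(p_i * l_i) = 23/131*2 + 14/131*4 + 30/131*2 + 21/131*3 + 8/131*4 + 16/131*3 + 19/131*3 = 362/131 = 2.7634

2.7634 bits


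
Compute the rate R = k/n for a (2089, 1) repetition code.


Rate = k/n = 1/2089

1/2089


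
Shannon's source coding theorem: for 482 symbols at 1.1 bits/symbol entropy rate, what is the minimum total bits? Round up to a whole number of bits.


Minimum bits >= n * H = 482 * 1.1 = 530.2, rounded up to a whole number of bits = 531

531 bits


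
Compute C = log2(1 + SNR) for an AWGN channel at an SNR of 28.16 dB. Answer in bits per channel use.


SNR_linear = 10^(28.16/10) = 654.6362; C = log2(1 + SNR_linear) = log2(1 + 654.6362) = 9.3568

9.3568 bits/channel use


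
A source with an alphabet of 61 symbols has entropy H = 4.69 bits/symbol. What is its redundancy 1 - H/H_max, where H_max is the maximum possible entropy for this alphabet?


H_max = log2(K) = log2(61) = 5.9307 bits/symbol. Redundancy = 1 - H/H_max = 1 - 4.69/5.9307 = 1 - 0.7908 = 0.2092

0.2092


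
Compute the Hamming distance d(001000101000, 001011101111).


Count differing positions: . . . . ^ ^ . . . ^ ^ ^ = 5 differences

5


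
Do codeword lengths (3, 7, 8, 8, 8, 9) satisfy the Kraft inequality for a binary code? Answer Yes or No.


Kraft sum = sum(2^(-l_i)) = 0.1465, need <= 1. Result: satisfied (a binary prefix-free code with these lengths exists)

Yes


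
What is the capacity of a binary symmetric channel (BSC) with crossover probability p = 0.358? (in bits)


H(p) = -p*log2(p) - (1-p)*log2(1-p) = -0.358*log2(0.358) - 0.642*log2(0.642) = 0.530545 + 0.410466 = 0.941. C = 1 - H(p) = 1 - 0.941 = 0.059

0.059 bits


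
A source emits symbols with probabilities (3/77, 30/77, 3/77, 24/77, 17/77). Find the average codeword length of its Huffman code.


Huffman construction (repeatedly merge the two least-probable nodes; each merge adds 1 bit to every symbol beneath it): 3/77 + 3/77 = 6/77; 6/77 + 17/77 = 23/77; 23/77 + 24/77 = 47/77; 30/77 + 47/77 = 1. Resulting codeword lengths (in the order the probabilities were given): (4, 1, 4, 2, 3). L_avg = sum(p_i * l_i) = 3/77*4 + 30/77*1 + 3/77*4 + 24/77*2 + 17/77*3 = 153/77 = 1.987

1.987 bits


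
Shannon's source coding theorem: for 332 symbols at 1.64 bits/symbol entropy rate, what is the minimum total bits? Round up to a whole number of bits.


Minimum bits >= n * H = 332 * 1.64 = 544.48, rounded up to a whole number of bits = 545

545 bits


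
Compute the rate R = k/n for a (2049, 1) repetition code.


Rate = k/n = 1/2049

1/2049


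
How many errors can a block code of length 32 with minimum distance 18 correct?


Correction capability = floor((d-1)/2) = floor((18-1)/2) = 8

8 errors


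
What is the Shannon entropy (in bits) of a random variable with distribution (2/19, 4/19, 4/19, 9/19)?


H = -sum(p_i * log2(p_i)). Terms: -(2/19)*log2(2/19) = 0.341887; -(4/19)*log2(4/19) = 0.473248; -(4/19)*log2(4/19) = 0.473248; -(9/19)*log2(9/19) = 0.510633. H = 0.341887 + 0.473248 + 0.473248 + 0.510633 = 1.799

1.799 bits


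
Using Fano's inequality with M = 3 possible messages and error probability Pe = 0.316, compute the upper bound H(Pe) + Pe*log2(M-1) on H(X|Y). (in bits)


H(Pe) = -Pe*log2(Pe) - (1-Pe)*log2(1-Pe) = -0.316*log2(0.316) - 0.684*log2(0.684) = 0.525193 + 0.374785 = 0.9. Pe*log2(M-1) = 0.316*log2(2) = 0.316000. Bound = H(Pe) + Pe*log2(M-1) = 0.525193 + 0.374785 + 0.316000 = 1.216

1.216 bits


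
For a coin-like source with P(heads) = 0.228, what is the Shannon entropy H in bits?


H = -p*log2(p) - (1-p)*log2(1-p). -0.228*log2(0.228) = 0.486300; -0.772*log2(0.772) = 0.288209. H = 0.486300 + 0.288209 = 0.7745

0.7745 bits


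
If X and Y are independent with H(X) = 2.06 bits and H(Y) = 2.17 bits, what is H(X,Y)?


For independent variables, H(X,Y) = H(X) + H(Y) = 2.06 + 2.17 = 4.23

4.23 bits


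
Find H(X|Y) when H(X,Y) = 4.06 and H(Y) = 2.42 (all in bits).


H(X|Y) = H(X,Y) - H(Y) = 4.06 - 2.42 = 1.64

1.64 bits


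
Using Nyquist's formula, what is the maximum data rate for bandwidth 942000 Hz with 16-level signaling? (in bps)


Rate = 2 * B * log2(M) = 2 * 942000 * 4.0 = 7536000.0

7536000.0 bps


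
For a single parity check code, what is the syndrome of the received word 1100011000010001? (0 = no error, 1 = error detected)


Syndrome = XOR of all bits = 1 XOR 1 XOR 0 XOR 0 XOR 0 XOR 1 XOR 1 XOR 0 XOR 0 XOR 0 XOR 0 XOR 1 XOR 0 XOR 0 XOR 0 XOR 1 = 0

0


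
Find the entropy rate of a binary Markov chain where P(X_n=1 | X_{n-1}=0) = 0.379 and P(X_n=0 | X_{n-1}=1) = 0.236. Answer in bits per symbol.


Stationary distribution: pi_0 = p10/(p01+p10) = 0.3837, pi_1 = 0.6163. Entropy rate H' = pi_0*H(p01) + pi_1*H(p10) = 0.3837*0.9573 + 0.6163*0.7883 = 0.8532

0.8532 bits/symbol


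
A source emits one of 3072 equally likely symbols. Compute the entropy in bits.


H = log2(n) = log2(3072) = 11.585

11.585 bits


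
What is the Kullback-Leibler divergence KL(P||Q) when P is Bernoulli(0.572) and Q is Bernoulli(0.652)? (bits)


KL = p*log2(p/q) + (1-p)*log2((1-p)/(1-q)) = 0.572*log2(0.572/0.652) + 0.428*log2(0.428/0.348) = 0.0197

0.0197 bits


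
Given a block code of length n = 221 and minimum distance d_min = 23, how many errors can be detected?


Detection capability = d_min - 1 = 23 - 1 = 22

22 errors


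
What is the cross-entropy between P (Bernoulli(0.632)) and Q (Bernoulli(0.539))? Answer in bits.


H(P,Q) = -p*log2(q) - (1-p)*log2(1-q). -0.632*log2(0.539) = 0.563518; -0.368*log2(0.461) = 0.411115. H(P,Q) = 0.563518 + 0.411115 = 0.9746

0.9746 bits


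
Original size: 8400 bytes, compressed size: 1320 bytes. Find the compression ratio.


Ratio = original / compressed = 8400 / 1320 = 6.3636

6.3636


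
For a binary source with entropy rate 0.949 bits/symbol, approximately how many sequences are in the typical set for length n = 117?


log2|A_typical| = nH = 117 * 0.949 = 111.033, so |A_typical| ~ 2^111.033 = 2.656e+33

2.656e+33


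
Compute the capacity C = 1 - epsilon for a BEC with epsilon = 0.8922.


C = 1 - epsilon = 1 - 0.8922 = 0.1078

0.1078 bits


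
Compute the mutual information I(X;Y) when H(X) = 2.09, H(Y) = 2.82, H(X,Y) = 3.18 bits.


I(X;Y) = H(X) + H(Y) - H(X,Y) = 2.09 + 2.82 - 3.18 = 1.73

1.73 bits


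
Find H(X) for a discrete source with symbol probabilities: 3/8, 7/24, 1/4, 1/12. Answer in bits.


H = -sum(p_i * log2(p_i)). Terms: -(3/8)*log2(3/8) = 0.530639; -(7/24)*log2(7/24) = 0.518469; -(1/4)*log2(1/4) = 0.500000; -(1/12)*log2(1/12) = 0.298747. H = 0.530639 + 0.518469 + 0.500000 + 0.298747 = 1.8479

1.8479 bits


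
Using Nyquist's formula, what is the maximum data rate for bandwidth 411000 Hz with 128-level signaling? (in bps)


Rate = 2 * B * log2(M) = 2 * 411000 * 7.0 = 5754000.0

5754000.0 bps


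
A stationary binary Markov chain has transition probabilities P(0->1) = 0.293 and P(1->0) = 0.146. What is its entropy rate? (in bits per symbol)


Stationary distribution: pi_0 = p10/(p01+p10) = 0.3326, pi_1 = 0.6674. Entropy rate H' = pi_0*H(p01) + pi_1*H(p10) = 0.3326*0.8726 + 0.6674*0.5997 = 0.6905

0.6905 bits/symbol


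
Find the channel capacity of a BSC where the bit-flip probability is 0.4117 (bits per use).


H(p) = -p*log2(p) - (1-p)*log2(1-p) = -0.4117*log2(0.4117) - 0.5883*log2(0.5883) = 0.527114 + 0.450271 = 0.9774. C = 1 - H(p) = 1 - 0.9774 = 0.0226

0.0226 bits


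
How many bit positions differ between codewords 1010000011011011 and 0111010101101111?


Count differing positions: ^ ^ . ^ . ^ . ^ ^ . ^ ^ . ^ . . = 9 differences

9


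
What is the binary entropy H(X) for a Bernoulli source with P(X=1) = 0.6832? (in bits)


H = -p*log2(p) - (1-p)*log2(1-p). -0.6832*log2(0.6832) = 0.375500; -0.3168*log2(0.3168) = 0.525367. H = 0.375500 + 0.525367 = 0.9009

0.9009 bits


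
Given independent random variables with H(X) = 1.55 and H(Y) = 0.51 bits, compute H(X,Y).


For independent variables, H(X,Y) = H(X) + H(Y) = 1.55 + 0.51 = 2.06

2.06 bits


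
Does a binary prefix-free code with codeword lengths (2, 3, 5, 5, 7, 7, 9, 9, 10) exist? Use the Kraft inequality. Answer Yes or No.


Kraft sum = sum(2^(-l_i)) = 0.458, need <= 1. Result: satisfied (a binary prefix-free code with these lengths exists)

Yes


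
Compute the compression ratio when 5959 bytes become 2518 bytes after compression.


Ratio = original / compressed = 5959 / 2518 = 2.3666

2.3666


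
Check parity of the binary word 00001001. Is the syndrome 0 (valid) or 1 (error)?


Syndrome = XOR of all bits = 0 XOR 0 XOR 0 XOR 0 XOR 1 XOR 0 XOR 0 XOR 1 = 0

0


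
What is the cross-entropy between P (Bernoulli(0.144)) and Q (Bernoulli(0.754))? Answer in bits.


H(P,Q) = -p*log2(q) - (1-p)*log2(1-q). -0.144*log2(0.754) = 0.058660; -0.856*log2(0.246) = 1.731919. H(P,Q) = 0.058660 + 1.731919 = 1.7906

1.7906 bits


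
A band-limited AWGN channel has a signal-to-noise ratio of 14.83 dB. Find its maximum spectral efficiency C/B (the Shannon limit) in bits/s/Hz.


SNR_linear = 10^(14.83/10) = 30.4089; C/B = log2(1 + SNR_linear) = log2(1 + 30.4089) = 4.9731

4.9731 bits/s/Hz


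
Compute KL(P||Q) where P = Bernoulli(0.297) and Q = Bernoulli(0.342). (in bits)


KL = p*log2(p/q) + (1-p)*log2((1-p)/(1-q)) = 0.297*log2(0.297/0.342) + 0.703*log2(0.703/0.658) = 0.0066

0.0066 bits


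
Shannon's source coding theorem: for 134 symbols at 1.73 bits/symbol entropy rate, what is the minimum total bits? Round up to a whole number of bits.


Minimum bits >= n * H = 134 * 1.73 = 231.82, rounded up to a whole number of bits = 232

232 bits


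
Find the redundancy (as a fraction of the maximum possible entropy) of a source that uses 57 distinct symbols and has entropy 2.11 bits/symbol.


H_max = log2(K) = log2(57) = 5.8329 bits/symbol. Redundancy = 1 - H/H_max = 1 - 2.11/5.8329 = 1 - 0.3617 = 0.6383

0.6383


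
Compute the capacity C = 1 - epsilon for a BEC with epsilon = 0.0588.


C = 1 - epsilon = 1 - 0.0588 = 0.9412

0.9412 bits


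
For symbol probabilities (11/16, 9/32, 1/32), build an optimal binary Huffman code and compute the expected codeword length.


Huffman construction (repeatedly merge the two least-probable nodes; each merge adds 1 bit to every symbol beneath it): 1/32 + 9/32 = 5/16; 5/16 + 11/16 = 1. Resulting codeword lengths (in the order the probabilities were given): (1, 2, 2). L_avg = sum(p_i * l_i) = 11/16*1 + 9/32*2 + 1/32*2 = 21/16 = 1.3125

1.3125 bits


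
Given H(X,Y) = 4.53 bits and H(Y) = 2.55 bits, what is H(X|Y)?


H(X|Y) = H(X,Y) - H(Y) = 4.53 - 2.55 = 1.98

1.98 bits


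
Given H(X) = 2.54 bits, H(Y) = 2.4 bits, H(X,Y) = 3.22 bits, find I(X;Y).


I(X;Y) = H(X) + H(Y) - H(X,Y) = 2.54 + 2.4 - 3.22 = 1.72

1.72 bits


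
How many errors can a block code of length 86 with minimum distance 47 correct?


Correction capability = floor((d-1)/2) = floor((47-1)/2) = 23

23 errors


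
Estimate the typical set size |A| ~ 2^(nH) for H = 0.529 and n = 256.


log2|A_typical| = nH = 256 * 0.529 = 135.424, so |A_typical| ~ 2^135.424 = 5.844e+40

5.844e+40


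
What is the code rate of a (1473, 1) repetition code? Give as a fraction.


Rate = k/n = 1/1473

1/1473


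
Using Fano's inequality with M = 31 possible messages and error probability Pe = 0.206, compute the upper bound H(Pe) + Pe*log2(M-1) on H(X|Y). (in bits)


H(Pe) = -Pe*log2(Pe) - (1-Pe)*log2(1-Pe) = -0.206*log2(0.206) - 0.794*log2(0.794) = 0.469532 + 0.264235 = 0.7338. Pe*log2(M-1) = 0.206*log2(30) = 1.010819. Bound = H(Pe) + Pe*log2(M-1) = 0.469532 + 0.264235 + 1.010819 = 1.7446

1.7446 bits


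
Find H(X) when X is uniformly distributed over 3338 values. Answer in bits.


H = log2(n) = log2(3338) = 11.7048

11.7048 bits


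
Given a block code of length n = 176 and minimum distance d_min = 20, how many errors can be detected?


Detection capability = d_min - 1 = 20 - 1 = 19

19 errors


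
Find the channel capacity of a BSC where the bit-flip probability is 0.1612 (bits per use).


H(p) = -p*log2(p) - (1-p)*log2(1-p) = -0.1612*log2(0.1612) - 0.8388*log2(0.8388) = 0.424452 + 0.212721 = 0.6372. C = 1 - H(p) = 1 - 0.6372 = 0.3628

0.3628 bits


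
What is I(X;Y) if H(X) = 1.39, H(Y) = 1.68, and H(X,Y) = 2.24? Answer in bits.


I(X;Y) = H(X) + H(Y) - H(X,Y) = 1.39 + 1.68 - 2.24 = 0.83

0.83 bits


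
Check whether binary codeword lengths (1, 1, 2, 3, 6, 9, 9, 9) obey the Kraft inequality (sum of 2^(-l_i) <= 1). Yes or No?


Kraft sum = sum(2^(-l_i)) = 1.3965, need <= 1. Result: violated (a binary prefix-free code with these lengths cannot exist)

No


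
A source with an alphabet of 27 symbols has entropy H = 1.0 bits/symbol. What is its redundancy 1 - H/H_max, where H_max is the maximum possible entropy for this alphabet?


H_max = log2(K) = log2(27) = 4.7549 bits/symbol. Redundancy = 1 - H/H_max = 1 - 1.0/4.7549 = 1 - 0.2103 = 0.7897

0.7897


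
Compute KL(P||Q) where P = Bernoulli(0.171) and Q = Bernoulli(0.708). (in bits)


KL = p*log2(p/q) + (1-p)*log2((1-p)/(1-q)) = 0.171*log2(0.171/0.708) + 0.829*log2(0.829/0.292) = 0.8975

0.8975 bits


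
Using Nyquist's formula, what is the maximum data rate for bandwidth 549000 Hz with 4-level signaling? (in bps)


Rate = 2 * B * log2(M) = 2 * 549000 * 2.0 = 2196000.0

2196000.0 bps


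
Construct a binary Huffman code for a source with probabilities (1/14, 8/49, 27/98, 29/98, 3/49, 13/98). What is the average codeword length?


Huffman construction (repeatedly merge the two least-probable nodes; each merge adds 1 bit to every symbol beneath it): 3/49 + 1/14 = 13/98; 13/98 + 13/98 = 13/49; 8/49 + 13/49 = 3/7; 27/98 + 29/98 = 4/7; 3/7 + 4/7 = 1. Resulting codeword lengths (in the order the probabilities were given): (4, 2, 2, 2, 4, 3). L_avg = sum(p_i * l_i) = 1/14*4 + 8/49*2 + 27/98*2 + 29/98*2 + 3/49*4 + 13/98*3 = 235/98 = 2.398

2.398 bits


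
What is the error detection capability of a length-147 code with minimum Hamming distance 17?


Detection capability = d_min - 1 = 17 - 1 = 16

16 errors


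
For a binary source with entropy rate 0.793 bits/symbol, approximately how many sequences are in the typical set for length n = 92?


log2|A_typical| = nH = 92 * 0.793 = 72.956, so |A_typical| ~ 2^72.956 = 9.161e+21

9.161e+21


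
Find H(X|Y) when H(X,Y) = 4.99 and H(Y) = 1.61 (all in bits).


H(X|Y) = H(X,Y) - H(Y) = 4.99 - 1.61 = 3.38

3.38 bits


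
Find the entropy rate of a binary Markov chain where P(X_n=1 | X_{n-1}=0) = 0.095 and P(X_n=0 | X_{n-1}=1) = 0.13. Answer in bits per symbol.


Stationary distribution: pi_0 = p10/(p01+p10) = 0.5778, pi_1 = 0.4222. Entropy rate H' = pi_0*H(p01) + pi_1*H(p10) = 0.5778*0.4529 + 0.4222*0.5574 = 0.4971

0.4971 bits/symbol


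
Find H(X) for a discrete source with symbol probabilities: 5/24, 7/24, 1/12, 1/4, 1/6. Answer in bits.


H = -sum(p_i * log2(p_i)). Terms: -(5/24)*log2(5/24) = 0.471466; -(7/24)*log2(7/24) = 0.518469; -(1/12)*log2(1/12) = 0.298747; -(1/4)*log2(1/4) = 0.500000; -(1/6)*log2(1/6) = 0.430827. H = 0.471466 + 0.518469 + 0.298747 + 0.500000 + 0.430827 = 2.2195

2.2195 bits


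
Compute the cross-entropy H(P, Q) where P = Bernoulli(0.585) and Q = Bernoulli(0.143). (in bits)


H(P,Q) = -p*log2(q) - (1-p)*log2(1-q). -0.585*log2(0.143) = 1.641459; -0.415*log2(0.857) = 0.092393. H(P,Q) = 1.641459 + 0.092393 = 1.7339

1.7339 bits


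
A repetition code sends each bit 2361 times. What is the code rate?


Rate = k/n = 1/2361

1/2361


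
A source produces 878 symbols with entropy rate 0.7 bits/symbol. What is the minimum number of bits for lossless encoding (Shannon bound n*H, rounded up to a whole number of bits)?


Minimum bits >= n * H = 878 * 0.7 = 614.6, rounded up to a whole number of bits = 615

615 bits


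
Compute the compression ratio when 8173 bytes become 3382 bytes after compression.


Ratio = original / compressed = 8173 / 3382 = 2.4166

2.4166


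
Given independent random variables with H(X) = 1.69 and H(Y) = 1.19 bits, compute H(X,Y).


For independent variables, H(X,Y) = H(X) + H(Y) = 1.69 + 1.19 = 2.88

2.88 bits


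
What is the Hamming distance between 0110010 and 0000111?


Count differing positions: . ^ ^ . ^ . ^ = 4 differences

4


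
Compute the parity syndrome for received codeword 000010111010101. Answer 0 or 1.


Syndrome = XOR of all bits = 0 XOR 0 XOR 0 XOR 0 XOR 1 XOR 0 XOR 1 XOR 1 XOR 1 XOR 0 XOR 1 XOR 0 XOR 1 XOR 0 XOR 1 = 1

1


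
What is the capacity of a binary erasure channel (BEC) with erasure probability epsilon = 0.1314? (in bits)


C = 1 - epsilon = 1 - 0.1314 = 0.8686

0.8686 bits


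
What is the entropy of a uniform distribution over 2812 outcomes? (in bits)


H = log2(n) = log2(2812) = 11.4574

11.4574 bits


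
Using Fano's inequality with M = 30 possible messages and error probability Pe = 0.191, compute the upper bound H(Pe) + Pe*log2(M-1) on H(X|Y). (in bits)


H(Pe) = -Pe*log2(Pe) - (1-Pe)*log2(1-Pe) = -0.191*log2(0.191) - 0.809*log2(0.809) = 0.456176 + 0.247383 = 0.7036. Pe*log2(M-1) = 0.191*log2(29) = 0.927874. Bound = H(Pe) + Pe*log2(M-1) = 0.456176 + 0.247383 + 0.927874 = 1.6314

1.6314 bits


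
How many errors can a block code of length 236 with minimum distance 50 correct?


Correction capability = floor((d-1)/2) = floor((50-1)/2) = 24

24 errors


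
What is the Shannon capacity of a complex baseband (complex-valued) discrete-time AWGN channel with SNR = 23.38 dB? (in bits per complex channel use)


SNR_linear = 10^(23.38/10) = 217.771; C = log2(1 + SNR_linear) = log2(1 + 217.771) = 7.7733

7.7733 bits/channel use


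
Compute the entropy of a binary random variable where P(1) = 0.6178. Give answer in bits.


H = -p*log2(p) - (1-p)*log2(1-p). -0.6178*log2(0.6178) = 0.429240; -0.3822*log2(0.3822) = 0.530341. H = 0.429240 + 0.530341 = 0.9596

0.9596 bits


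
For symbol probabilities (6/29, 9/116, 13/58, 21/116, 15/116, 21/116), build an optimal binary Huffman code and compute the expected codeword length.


Huffman construction (repeatedly merge the two least-probable nodes; each merge adds 1 bit to every symbol beneath it): 9/116 + 15/116 = 6/29; 21/116 + 21/116 = 21/58; 6/29 + 6/29 = 12/29; 13/58 + 21/58 = 17/29; 12/29 + 17/29 = 1. Resulting codeword lengths (in the order the probabilities were given): (2, 3, 2, 3, 3, 3). L_avg = sum(p_i * l_i) = 6/29*2 + 9/116*3 + 13/58*2 + 21/116*3 + 15/116*3 + 21/116*3 = 149/58 = 2.569

2.569 bits


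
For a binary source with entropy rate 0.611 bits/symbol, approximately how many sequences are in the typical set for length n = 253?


log2|A_typical| = nH = 253 * 0.611 = 154.583, so |A_typical| ~ 2^154.583 = 3.421e+46

3.421e+46


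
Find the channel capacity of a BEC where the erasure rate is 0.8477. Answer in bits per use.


C = 1 - epsilon = 1 - 0.8477 = 0.1523

0.1523 bits


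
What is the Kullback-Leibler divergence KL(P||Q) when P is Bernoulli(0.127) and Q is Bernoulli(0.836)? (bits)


KL = p*log2(p/q) + (1-p)*log2((1-p)/(1-q)) = 0.127*log2(0.127/0.836) + 0.873*log2(0.873/0.164) = 1.7607

1.7607 bits


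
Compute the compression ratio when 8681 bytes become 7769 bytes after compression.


Ratio = original / compressed = 8681 / 7769 = 1.1174

1.1174


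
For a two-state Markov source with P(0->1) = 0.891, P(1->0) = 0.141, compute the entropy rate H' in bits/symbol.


Stationary distribution: pi_0 = p10/(p01+p10) = 0.1366, pi_1 = 0.8634. Entropy rate H' = pi_0*H(p01) + pi_1*H(p10) = 0.1366*0.4969 + 0.8634*0.5869 = 0.5746

0.5746 bits/symbol


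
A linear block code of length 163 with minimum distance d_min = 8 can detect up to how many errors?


Detection capability = d_min - 1 = 8 - 1 = 7

7 errors


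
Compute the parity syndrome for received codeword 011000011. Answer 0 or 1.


Syndrome = XOR of all bits = 0 XOR 1 XOR 1 XOR 0 XOR 0 XOR 0 XOR 0 XOR 1 XOR 1 = 0

0


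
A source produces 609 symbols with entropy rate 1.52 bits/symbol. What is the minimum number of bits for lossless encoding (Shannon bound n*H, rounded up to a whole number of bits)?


Minimum bits >= n * H = 609 * 1.52 = 925.68, rounded up to a whole number of bits = 926

926 bits


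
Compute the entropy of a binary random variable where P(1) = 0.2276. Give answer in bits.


H = -p*log2(p) - (1-p)*log2(1-p). -0.2276*log2(0.2276) = 0.486023; -0.7724*log2(0.7724) = 0.287781. H = 0.486023 + 0.287781 = 0.7738

0.7738 bits


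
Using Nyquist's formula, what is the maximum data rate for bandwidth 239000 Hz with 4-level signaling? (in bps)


Rate = 2 * B * log2(M) = 2 * 239000 * 2.0 = 956000.0

956000.0 bps


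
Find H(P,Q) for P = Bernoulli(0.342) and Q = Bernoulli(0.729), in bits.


H(P,Q) = -p*log2(q) - (1-p)*log2(1-q). -0.342*log2(0.729) = 0.155955; -0.658*log2(0.271) = 1.239432. H(P,Q) = 0.155955 + 1.239432 = 1.3954

1.3954 bits


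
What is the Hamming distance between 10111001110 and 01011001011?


Count differing positions: ^ ^ ^ . . . . . ^ . ^ = 5 differences

5


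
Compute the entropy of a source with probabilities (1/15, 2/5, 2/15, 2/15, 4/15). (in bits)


H = -sum(p_i * log2(p_i)). Terms: -(1/15)*log2(1/15) = 0.260459; -(2/5)*log2(2/5) = 0.528771; -(2/15)*log2(2/15) = 0.387585; -(2/15)*log2(2/15) = 0.387585; -(4/15)*log2(4/15) = 0.508504. H = 0.260459 + 0.528771 + 0.387585 + 0.387585 + 0.508504 = 2.0729

2.0729 bits


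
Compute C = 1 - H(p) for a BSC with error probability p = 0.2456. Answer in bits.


H(p) = -p*log2(p) - (1-p)*log2(1-p) = -0.2456*log2(0.2456) - 0.7544*log2(0.7544) = 0.497492 + 0.306738 = 0.8042. C = 1 - H(p) = 1 - 0.8042 = 0.1958

0.1958 bits


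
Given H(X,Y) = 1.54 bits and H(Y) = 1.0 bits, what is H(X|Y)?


H(X|Y) = H(X,Y) - H(Y) = 1.54 - 1.0 = 0.54

0.54 bits


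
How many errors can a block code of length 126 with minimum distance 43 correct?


Correction capability = floor((d-1)/2) = floor((43-1)/2) = 21

21 errors
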